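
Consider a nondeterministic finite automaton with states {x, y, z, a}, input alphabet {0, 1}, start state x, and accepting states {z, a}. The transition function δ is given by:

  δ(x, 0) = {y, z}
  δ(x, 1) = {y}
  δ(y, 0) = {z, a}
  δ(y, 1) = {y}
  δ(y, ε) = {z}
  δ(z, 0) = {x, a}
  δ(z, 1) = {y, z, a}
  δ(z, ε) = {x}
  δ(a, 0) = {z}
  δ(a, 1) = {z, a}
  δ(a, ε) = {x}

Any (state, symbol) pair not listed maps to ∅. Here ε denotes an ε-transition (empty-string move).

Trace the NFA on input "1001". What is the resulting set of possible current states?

Start in {x}.
Read '1': {x} → {x, y, z}.
Read '0': {x, y, z} → {x, y, z, a}.
Read '0': {x, y, z, a} → {x, y, z, a}.
Read '1': {x, y, z, a} → {x, y, z, a}.

{x, y, z, a}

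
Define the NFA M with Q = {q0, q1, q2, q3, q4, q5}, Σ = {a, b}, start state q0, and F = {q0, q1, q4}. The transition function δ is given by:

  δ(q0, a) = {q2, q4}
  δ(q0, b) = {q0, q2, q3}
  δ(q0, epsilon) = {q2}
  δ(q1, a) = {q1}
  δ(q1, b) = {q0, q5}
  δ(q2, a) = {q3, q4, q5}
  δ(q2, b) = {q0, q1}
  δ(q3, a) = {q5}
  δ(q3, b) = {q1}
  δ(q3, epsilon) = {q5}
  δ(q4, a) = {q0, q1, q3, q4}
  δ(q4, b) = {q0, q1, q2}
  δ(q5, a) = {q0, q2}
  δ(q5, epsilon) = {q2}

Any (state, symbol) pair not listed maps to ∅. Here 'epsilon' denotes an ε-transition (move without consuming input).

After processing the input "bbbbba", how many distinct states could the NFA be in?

6

Start: ε-closure({q0}) = {q0, q2}.
Read 'b': {q0, q2} → {q0, q1, q2, q3, q5}.
Read 'b': {q0, q1, q2, q3, q5} → {q0, q1, q2, q3, q5}.
Read 'b': {q0, q1, q2, q3, q5} → {q0, q1, q2, q3, q5}.
Read 'b': {q0, q1, q2, q3, q5} → {q0, q1, q2, q3, q5}.
Read 'b': {q0, q1, q2, q3, q5} → {q0, q1, q2, q3, q5}.
Read 'a': {q0, q1, q2, q3, q5} → {q0, q1, q2, q3, q4, q5}.
That set has 6 states.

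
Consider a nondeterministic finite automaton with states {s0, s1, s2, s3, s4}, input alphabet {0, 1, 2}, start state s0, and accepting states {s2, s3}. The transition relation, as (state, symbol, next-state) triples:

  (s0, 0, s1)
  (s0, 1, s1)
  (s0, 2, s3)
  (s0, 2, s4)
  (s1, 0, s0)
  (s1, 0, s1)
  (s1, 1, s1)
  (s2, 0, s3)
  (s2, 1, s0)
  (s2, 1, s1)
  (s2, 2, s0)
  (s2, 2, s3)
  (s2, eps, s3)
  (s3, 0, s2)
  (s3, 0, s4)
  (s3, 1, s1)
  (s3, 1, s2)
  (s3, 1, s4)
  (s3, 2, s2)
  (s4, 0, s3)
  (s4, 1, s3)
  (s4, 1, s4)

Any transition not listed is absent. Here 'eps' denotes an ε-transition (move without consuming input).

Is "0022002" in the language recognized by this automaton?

Start in {s0}.
Read '0': {s0} → {s1}.
Read '0': {s1} → {s0, s1}.
Read '2': {s0, s1} → {s3, s4}.
Read '2': {s3, s4} → {s2, s3}.
Read '0': {s2, s3} → {s2, s3, s4}.
Read '0': {s2, s3, s4} → {s2, s3, s4}.
Read '2': {s2, s3, s4} → {s0, s2, s3}.
The final set {s0, s2, s3} contains the accepting states s2, s3.

Yes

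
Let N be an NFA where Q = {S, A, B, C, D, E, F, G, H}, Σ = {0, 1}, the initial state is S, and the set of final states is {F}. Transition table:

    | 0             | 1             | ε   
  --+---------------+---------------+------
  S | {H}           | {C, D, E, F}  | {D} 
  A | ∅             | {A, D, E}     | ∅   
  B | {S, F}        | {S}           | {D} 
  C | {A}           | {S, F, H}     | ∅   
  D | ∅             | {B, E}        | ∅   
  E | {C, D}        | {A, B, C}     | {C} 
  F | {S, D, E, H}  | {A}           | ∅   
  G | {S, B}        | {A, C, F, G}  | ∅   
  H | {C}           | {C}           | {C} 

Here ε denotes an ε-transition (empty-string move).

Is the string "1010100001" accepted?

Yes

Start: ε-closure({S}) = {S, D}.
Read '1': {S, D} → {B, C, D, E, F}.
Read '0': {B, C, D, E, F} → {S, A, C, D, E, F, H}.
Read '1': {S, A, C, D, E, F, H} → {S, A, B, C, D, E, F, H}.
Read '0': {S, A, B, C, D, E, F, H} → {S, A, C, D, E, F, H}.
Read '1': {S, A, C, D, E, F, H} → {S, A, B, C, D, E, F, H}.
Read '0': {S, A, B, C, D, E, F, H} → {S, A, C, D, E, F, H}.
Read '0': {S, A, C, D, E, F, H} → {S, A, C, D, E, H}.
Read '0': {S, A, C, D, E, H} → {A, C, D, H}.
Read '0': {A, C, D, H} → {A, C}.
Read '1': {A, C} → {S, A, C, D, E, F, H}.
The final set {S, A, C, D, E, F, H} contains the accepting state F.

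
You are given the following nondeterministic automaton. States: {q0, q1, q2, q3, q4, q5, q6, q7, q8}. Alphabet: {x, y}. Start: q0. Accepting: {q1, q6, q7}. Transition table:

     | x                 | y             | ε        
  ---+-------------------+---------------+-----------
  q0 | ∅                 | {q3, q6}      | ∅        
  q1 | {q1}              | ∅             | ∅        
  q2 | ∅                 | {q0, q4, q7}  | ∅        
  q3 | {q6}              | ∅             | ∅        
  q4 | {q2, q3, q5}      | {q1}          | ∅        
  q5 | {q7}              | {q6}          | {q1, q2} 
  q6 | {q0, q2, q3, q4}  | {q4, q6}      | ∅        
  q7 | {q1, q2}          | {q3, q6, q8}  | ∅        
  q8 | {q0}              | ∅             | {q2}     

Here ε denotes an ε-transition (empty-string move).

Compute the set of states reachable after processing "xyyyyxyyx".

Start in {q0}.
Read 'x': q0→∅; now ∅.
The set is empty and remains empty for the remaining 8 symbols.

∅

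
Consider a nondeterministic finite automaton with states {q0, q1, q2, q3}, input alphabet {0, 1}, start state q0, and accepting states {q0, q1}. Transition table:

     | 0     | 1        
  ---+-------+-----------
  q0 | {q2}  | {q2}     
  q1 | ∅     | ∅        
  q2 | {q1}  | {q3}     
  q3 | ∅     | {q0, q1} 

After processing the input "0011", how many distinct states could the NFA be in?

Start in {q0}.
Read '0': {q0} → {q2}.
Read '0': {q2} → {q1}.
Read '1': {q1} → ∅.
The set is empty and remains empty for the remaining 1 symbol.
That set has 0 states.

0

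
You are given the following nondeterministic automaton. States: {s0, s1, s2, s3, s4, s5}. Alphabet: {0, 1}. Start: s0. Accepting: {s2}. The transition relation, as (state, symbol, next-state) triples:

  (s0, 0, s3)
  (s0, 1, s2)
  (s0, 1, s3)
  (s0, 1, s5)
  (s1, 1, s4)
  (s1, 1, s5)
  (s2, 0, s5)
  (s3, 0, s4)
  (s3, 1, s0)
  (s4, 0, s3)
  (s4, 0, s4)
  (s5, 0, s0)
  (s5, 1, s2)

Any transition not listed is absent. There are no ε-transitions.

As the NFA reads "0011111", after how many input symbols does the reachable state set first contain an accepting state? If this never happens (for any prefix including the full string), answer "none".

none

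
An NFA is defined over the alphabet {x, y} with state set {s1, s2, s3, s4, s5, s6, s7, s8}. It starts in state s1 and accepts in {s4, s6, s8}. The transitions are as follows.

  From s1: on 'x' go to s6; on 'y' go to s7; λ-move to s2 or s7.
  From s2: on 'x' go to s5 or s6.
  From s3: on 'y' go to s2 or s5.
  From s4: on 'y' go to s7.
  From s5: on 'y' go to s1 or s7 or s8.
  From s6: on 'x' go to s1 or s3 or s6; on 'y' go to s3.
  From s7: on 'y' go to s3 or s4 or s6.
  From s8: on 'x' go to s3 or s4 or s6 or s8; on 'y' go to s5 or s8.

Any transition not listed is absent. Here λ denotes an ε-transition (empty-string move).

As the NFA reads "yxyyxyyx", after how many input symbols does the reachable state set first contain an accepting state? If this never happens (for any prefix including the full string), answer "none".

Start: ε-closure({s1}) = {s1, s2, s7}.
Read 'y': s1→{s7}, s2→∅, s7→{s3, s4, s6}; now {s3, s4, s6, s7}.
None of the earlier sets intersect F, but {s3, s4, s6, s7} does.

1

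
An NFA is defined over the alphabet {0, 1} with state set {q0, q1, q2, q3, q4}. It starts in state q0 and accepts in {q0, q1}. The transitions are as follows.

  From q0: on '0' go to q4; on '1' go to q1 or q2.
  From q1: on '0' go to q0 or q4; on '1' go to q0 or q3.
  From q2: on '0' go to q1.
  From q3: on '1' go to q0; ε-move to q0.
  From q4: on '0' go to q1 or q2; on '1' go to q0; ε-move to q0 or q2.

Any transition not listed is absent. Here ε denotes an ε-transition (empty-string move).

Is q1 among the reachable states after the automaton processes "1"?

Start in {q0}.
Read '1': {q0} → {q1, q2}.
State q1 is in {q1, q2}.

Yes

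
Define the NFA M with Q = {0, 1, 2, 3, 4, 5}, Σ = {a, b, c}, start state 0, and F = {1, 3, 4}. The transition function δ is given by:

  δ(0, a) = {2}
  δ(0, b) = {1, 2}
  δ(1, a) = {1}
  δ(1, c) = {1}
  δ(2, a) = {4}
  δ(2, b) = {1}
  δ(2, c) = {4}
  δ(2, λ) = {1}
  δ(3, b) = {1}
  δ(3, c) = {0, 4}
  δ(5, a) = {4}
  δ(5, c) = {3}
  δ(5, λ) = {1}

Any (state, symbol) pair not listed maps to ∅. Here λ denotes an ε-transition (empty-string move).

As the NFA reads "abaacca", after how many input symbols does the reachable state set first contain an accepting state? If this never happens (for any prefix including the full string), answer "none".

1

Start in {0}.
Read 'a': 0→{2}; union {2}; ε-closure = {1, 2}.
None of the earlier sets intersect F, but {1, 2} does.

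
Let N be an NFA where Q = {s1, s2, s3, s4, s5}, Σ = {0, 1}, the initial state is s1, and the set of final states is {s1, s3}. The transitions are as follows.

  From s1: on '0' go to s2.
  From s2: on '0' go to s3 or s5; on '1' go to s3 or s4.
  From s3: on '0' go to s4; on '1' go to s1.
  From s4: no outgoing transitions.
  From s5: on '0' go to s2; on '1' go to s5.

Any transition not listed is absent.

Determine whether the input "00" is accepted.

Start in {s1}.
Read '0': {s1} → {s2}.
Read '0': {s2} → {s3, s5}.
The final set {s3, s5} contains the accepting state s3.

Yes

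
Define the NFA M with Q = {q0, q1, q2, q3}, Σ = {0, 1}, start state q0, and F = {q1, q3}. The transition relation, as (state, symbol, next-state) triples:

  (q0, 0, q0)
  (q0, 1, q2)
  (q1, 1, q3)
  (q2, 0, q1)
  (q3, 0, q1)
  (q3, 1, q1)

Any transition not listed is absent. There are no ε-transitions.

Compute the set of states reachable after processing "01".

Start in {q0}.
Read '0': q0→{q0}; now {q0}.
Read '1': q0→{q2}; now {q2}.

{q2}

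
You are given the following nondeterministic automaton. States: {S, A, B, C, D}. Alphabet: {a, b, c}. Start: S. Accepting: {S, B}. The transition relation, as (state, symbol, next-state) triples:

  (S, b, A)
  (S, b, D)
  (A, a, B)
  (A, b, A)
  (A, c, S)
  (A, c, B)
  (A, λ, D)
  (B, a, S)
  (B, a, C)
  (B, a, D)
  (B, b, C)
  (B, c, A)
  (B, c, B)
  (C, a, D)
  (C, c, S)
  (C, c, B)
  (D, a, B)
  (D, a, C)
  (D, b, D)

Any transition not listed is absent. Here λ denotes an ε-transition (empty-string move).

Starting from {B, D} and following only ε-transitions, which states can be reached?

Begin with {B, D}.
No ε-moves leave this set, so the closure equals the set itself.

{B, D}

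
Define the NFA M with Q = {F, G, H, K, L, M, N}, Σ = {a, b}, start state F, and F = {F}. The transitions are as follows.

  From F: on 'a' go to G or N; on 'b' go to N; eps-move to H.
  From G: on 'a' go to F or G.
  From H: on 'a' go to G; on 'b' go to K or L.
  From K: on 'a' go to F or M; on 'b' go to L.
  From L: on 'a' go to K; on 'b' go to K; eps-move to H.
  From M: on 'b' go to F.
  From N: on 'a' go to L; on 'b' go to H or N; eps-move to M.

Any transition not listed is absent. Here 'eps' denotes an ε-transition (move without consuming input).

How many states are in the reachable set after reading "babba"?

Start: ε-closure({F}) = {F, H}.
Read 'b': F→{N}, H→{K, L}; union {K, L, N}; ε-closure = {H, K, L, M, N}.
Read 'a': H→{G}, K→{F, M}, L→{K}, M→∅, N→{L}; union {F, G, K, L, M}; ε-closure = {F, G, H, K, L, M}.
Read 'b': F→{N}, G→∅, H→{K, L}, K→{L}, L→{K}, M→{F}; union {F, K, L, N}; ε-closure = {F, H, K, L, M, N}.
Read 'b': F→{N}, H→{K, L}, K→{L}, L→{K}, M→{F}, N→{H, N}; union {F, H, K, L, N}; ε-closure = {F, H, K, L, M, N}.
Read 'a': F→{G, N}, H→{G}, K→{F, M}, L→{K}, M→∅, N→{L}; union {F, G, K, L, M, N}; ε-closure = {F, G, H, K, L, M, N}.
That set has 7 states.

7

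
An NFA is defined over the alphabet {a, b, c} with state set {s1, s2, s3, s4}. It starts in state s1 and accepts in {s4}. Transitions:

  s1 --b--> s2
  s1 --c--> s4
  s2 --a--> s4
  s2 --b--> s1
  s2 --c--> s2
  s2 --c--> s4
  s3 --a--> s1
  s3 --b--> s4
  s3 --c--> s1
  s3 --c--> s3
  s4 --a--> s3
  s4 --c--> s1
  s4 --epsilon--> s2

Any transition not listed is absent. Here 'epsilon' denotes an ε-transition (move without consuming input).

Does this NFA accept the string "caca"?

Yes

Start in {s1}.
Read 'c': {s1} → {s2, s4}.
Read 'a': {s2, s4} → {s2, s3, s4}.
Read 'c': {s2, s3, s4} → {s1, s2, s3, s4}.
Read 'a': {s1, s2, s3, s4} → {s1, s2, s3, s4}.
The final set {s1, s2, s3, s4} contains the accepting state s4.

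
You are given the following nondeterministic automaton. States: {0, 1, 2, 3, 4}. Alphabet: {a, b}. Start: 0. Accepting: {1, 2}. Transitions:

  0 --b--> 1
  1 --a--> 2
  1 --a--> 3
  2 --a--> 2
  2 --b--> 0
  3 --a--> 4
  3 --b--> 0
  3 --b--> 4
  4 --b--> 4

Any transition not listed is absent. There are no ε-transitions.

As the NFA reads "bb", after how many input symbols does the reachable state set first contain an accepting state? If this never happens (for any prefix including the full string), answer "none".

1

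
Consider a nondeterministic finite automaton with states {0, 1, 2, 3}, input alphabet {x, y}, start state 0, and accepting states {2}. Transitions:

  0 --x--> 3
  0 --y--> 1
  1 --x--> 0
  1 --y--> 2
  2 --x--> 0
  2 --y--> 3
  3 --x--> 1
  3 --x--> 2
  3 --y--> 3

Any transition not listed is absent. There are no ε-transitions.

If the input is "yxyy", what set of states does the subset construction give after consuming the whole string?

Start in {0}.
Read 'y': {0} → {1}.
Read 'x': {1} → {0}.
Read 'y': {0} → {1}.
Read 'y': {1} → {2}.

{2}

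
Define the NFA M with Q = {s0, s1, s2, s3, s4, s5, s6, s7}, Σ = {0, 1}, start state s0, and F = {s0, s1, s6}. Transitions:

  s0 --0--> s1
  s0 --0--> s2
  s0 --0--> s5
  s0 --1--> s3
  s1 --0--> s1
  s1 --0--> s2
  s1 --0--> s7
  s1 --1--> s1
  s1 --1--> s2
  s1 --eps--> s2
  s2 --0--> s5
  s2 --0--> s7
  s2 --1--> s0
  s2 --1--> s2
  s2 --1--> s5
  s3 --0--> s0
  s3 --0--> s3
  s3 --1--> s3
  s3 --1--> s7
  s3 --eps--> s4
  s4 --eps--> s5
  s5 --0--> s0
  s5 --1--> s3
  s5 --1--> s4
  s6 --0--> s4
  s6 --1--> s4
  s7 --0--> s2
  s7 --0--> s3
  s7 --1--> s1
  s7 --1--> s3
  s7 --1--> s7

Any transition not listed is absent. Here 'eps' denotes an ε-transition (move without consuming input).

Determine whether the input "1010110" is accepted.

Start in {s0}.
Read '1': {s0} → {s3, s4, s5}.
Read '0': {s3, s4, s5} → {s0, s3, s4, s5}.
Read '1': {s0, s3, s4, s5} → {s3, s4, s5, s7}.
Read '0': {s3, s4, s5, s7} → {s0, s2, s3, s4, s5}.
Read '1': {s0, s2, s3, s4, s5} → {s0, s2, s3, s4, s5, s7}.
Read '1': {s0, s2, s3, s4, s5, s7} → {s0, s1, s2, s3, s4, s5, s7}.
Read '0': {s0, s1, s2, s3, s4, s5, s7} → {s0, s1, s2, s3, s4, s5, s7}.
The final set {s0, s1, s2, s3, s4, s5, s7} contains the accepting states s0, s1.

Yes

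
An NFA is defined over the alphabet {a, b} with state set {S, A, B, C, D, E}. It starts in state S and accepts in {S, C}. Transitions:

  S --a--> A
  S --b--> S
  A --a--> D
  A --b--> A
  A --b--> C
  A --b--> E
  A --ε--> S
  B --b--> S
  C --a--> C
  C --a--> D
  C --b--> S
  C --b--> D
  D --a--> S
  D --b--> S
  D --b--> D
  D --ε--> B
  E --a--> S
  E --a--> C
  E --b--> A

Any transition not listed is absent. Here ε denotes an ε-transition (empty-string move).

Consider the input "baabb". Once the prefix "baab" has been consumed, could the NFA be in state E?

Yes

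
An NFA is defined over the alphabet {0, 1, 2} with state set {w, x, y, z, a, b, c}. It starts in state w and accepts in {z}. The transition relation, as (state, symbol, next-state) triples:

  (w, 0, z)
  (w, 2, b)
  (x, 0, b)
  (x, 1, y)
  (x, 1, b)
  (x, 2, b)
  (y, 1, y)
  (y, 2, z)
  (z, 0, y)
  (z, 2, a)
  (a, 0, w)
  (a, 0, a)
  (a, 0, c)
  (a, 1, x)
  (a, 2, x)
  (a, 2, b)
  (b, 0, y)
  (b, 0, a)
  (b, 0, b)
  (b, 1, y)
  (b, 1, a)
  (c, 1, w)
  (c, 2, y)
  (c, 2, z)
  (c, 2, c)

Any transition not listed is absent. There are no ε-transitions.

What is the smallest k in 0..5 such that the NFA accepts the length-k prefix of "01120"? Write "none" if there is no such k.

Start in {w}.
Read '0': {w} → {z}.
None of the earlier sets intersect F, but {z} does.

1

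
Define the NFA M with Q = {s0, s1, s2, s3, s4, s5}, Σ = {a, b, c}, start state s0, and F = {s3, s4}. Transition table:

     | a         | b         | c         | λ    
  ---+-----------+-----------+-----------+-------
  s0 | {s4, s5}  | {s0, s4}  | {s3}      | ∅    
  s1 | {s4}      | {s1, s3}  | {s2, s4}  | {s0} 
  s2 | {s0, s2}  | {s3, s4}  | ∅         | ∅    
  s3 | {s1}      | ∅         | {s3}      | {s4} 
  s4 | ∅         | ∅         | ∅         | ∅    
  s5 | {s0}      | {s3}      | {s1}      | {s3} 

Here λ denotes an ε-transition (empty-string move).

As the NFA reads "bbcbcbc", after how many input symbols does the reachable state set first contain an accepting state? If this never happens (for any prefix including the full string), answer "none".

1

Start in {s0}.
Read 'b': {s0} → {s0, s4}.
None of the earlier sets intersect F, but {s0, s4} does.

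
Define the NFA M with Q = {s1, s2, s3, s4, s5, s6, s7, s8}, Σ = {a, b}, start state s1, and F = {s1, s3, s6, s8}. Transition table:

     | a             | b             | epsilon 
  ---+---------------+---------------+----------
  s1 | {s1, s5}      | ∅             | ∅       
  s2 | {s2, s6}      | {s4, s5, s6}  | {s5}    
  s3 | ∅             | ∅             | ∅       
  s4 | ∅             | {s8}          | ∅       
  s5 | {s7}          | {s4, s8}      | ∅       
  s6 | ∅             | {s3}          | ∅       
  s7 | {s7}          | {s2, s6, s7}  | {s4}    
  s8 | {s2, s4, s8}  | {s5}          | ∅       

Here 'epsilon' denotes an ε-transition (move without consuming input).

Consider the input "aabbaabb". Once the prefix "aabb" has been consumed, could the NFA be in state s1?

No

Start in {s1}.
Read 'a': s1→{s1, s5}; now {s1, s5}.
Read 'a': s1→{s1, s5}, s5→{s7}; union {s1, s5, s7}; ε-closure = {s1, s4, s5, s7}.
Read 'b': s1→∅, s4→{s8}, s5→{s4, s8}, s7→{s2, s6, s7}; union {s2, s4, s6, s7, s8}; ε-closure = {s2, s4, s5, s6, s7, s8}.
Read 'b': s2→{s4, s5, s6}, s4→{s8}, s5→{s4, s8}, s6→{s3}, s7→{s2, s6, s7}, s8→{s5}; now {s2, s3, s4, s5, s6, s7, s8}.
State s1 is not in {s2, s3, s4, s5, s6, s7, s8}.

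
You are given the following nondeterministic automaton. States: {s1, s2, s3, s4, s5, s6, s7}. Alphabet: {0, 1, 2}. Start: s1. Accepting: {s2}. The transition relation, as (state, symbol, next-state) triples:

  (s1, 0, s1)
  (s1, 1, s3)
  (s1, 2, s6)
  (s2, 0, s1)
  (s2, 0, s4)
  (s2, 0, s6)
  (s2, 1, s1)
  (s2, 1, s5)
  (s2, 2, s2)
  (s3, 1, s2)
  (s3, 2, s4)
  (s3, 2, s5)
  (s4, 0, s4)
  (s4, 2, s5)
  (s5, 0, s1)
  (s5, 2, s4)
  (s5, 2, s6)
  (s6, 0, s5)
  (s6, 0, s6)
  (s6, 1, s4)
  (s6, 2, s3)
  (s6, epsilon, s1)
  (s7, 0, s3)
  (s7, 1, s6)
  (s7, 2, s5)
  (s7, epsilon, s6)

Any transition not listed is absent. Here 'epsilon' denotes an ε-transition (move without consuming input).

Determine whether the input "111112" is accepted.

Start in {s1}.
Read '1': {s1} → {s3}.
Read '1': {s3} → {s2}.
Read '1': {s2} → {s1, s5}.
Read '1': {s1, s5} → {s3}.
Read '1': {s3} → {s2}.
Read '2': {s2} → {s2}.
The final set {s2} contains the accepting state s2.

Yes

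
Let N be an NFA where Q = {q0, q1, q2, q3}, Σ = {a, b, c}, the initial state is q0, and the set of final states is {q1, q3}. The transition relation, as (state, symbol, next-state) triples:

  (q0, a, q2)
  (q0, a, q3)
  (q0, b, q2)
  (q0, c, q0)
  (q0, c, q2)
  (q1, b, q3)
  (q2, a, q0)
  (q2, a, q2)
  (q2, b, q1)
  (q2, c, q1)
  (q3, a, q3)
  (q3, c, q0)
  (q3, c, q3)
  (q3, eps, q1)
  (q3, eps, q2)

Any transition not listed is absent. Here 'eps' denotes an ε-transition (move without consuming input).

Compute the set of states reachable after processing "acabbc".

Start in {q0}.
Read 'a': q0→{q2, q3}; union {q2, q3}; ε-closure = {q1, q2, q3}.
Read 'c': q1→∅, q2→{q1}, q3→{q0, q3}; union {q0, q1, q3}; ε-closure = {q0, q1, q2, q3}.
Read 'a': q0→{q2, q3}, q1→∅, q2→{q0, q2}, q3→{q3}; union {q0, q2, q3}; ε-closure = {q0, q1, q2, q3}.
Read 'b': q0→{q2}, q1→{q3}, q2→{q1}, q3→∅; now {q1, q2, q3}.
Read 'b': q1→{q3}, q2→{q1}, q3→∅; union {q1, q3}; ε-closure = {q1, q2, q3}.
Read 'c': q1→∅, q2→{q1}, q3→{q0, q3}; union {q0, q1, q3}; ε-closure = {q0, q1, q2, q3}.

{q0, q1, q2, q3}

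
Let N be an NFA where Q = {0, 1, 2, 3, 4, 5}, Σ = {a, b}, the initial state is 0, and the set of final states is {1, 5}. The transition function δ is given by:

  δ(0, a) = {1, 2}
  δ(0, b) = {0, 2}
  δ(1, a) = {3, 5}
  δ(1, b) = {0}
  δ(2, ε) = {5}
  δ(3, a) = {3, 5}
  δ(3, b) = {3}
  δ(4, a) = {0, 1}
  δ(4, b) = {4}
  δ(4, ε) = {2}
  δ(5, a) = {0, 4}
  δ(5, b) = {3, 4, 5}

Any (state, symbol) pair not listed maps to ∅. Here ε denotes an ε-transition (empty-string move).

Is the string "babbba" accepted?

Yes

Start in {0}.
Read 'b': 0→{0, 2}; union {0, 2}; ε-closure = {0, 2, 5}.
Read 'a': 0→{1, 2}, 2→∅, 5→{0, 4}; union {0, 1, 2, 4}; ε-closure = {0, 1, 2, 4, 5}.
Read 'b': 0→{0, 2}, 1→{0}, 2→∅, 4→{4}, 5→{3, 4, 5}; now {0, 2, 3, 4, 5}.
Read 'b': 0→{0, 2}, 2→∅, 3→{3}, 4→{4}, 5→{3, 4, 5}; now {0, 2, 3, 4, 5}.
Read 'b': 0→{0, 2}, 2→∅, 3→{3}, 4→{4}, 5→{3, 4, 5}; now {0, 2, 3, 4, 5}.
Read 'a': 0→{1, 2}, 2→∅, 3→{3, 5}, 4→{0, 1}, 5→{0, 4}; now {0, 1, 2, 3, 4, 5}.
The final set {0, 1, 2, 3, 4, 5} contains the accepting states 1, 5.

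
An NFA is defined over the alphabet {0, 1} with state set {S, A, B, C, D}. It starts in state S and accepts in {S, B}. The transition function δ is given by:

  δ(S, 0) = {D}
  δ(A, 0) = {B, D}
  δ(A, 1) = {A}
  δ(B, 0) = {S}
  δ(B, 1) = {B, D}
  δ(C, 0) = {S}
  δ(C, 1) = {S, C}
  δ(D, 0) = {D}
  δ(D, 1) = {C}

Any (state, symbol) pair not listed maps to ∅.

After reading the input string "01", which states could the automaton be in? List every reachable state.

{C}

Start in {S}.
Read '0': S→{D}; now {D}.
Read '1': D→{C}; now {C}.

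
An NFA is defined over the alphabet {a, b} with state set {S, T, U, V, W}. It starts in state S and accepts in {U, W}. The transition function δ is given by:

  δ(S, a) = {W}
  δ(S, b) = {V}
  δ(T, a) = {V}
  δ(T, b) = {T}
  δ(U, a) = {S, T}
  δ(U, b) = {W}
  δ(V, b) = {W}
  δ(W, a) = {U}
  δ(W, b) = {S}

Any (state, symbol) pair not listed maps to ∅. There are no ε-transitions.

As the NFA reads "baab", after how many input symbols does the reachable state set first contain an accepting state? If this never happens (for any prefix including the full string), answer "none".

Start in {S}.
Read 'b': {S} → {V}.
Read 'a': {V} → ∅.
The set is empty and remains empty for the remaining 2 symbols.
No reachable set along the way intersects F.

none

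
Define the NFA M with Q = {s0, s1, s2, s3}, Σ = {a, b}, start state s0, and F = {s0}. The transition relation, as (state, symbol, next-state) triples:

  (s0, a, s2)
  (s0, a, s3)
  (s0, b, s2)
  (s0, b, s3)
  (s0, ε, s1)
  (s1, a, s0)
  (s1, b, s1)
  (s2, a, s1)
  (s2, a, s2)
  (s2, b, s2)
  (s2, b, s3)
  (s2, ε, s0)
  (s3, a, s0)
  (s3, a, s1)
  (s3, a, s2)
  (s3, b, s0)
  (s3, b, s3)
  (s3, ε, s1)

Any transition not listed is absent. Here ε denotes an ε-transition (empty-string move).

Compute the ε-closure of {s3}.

{s1, s3}

Begin with {s3}.
ε-move s3 → s1; add s1.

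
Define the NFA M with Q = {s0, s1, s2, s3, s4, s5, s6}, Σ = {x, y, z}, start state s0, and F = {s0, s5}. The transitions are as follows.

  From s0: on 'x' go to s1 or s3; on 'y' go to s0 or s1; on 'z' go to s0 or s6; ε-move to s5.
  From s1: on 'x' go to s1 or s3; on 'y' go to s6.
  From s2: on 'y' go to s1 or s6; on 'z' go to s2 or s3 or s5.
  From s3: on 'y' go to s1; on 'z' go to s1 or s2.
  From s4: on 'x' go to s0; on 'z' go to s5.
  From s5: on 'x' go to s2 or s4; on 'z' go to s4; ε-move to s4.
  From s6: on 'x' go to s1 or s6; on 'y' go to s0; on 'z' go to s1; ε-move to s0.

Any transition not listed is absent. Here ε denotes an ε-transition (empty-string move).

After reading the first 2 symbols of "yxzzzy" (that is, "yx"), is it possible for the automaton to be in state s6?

Start: ε-closure({s0}) = {s0, s4, s5}.
Read 'y': s0→{s0, s1}, s4→∅, s5→∅; union {s0, s1}; ε-closure = {s0, s1, s4, s5}.
Read 'x': s0→{s1, s3}, s1→{s1, s3}, s4→{s0}, s5→{s2, s4}; union {s0, s1, s2, s3, s4}; ε-closure = {s0, s1, s2, s3, s4, s5}.
State s6 is not in {s0, s1, s2, s3, s4, s5}.

No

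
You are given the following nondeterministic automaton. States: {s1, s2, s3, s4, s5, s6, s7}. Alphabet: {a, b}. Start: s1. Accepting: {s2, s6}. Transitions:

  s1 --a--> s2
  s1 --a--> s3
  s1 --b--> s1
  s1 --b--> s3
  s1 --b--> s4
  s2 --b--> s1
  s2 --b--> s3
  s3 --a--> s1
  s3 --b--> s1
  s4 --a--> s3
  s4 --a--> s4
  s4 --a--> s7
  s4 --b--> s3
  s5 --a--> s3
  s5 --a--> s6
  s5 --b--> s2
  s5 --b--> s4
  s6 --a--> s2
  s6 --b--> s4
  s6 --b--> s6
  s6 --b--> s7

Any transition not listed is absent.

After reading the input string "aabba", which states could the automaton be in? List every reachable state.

Start in {s1}.
Read 'a': {s1} → {s2, s3}.
Read 'a': {s2, s3} → {s1}.
Read 'b': {s1} → {s1, s3, s4}.
Read 'b': {s1, s3, s4} → {s1, s3, s4}.
Read 'a': {s1, s3, s4} → {s1, s2, s3, s4, s7}.

{s1, s2, s3, s4, s7}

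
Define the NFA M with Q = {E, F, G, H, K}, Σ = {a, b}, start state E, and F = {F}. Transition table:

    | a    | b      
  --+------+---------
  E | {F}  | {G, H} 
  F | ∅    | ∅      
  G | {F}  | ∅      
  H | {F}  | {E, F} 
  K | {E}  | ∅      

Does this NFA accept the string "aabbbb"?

Start in {E}.
Read 'a': E→{F}; now {F}.
Read 'a': F→∅; now ∅.
The set is empty and remains empty for the remaining 4 symbols.
The final set ∅ contains no accepting state.

No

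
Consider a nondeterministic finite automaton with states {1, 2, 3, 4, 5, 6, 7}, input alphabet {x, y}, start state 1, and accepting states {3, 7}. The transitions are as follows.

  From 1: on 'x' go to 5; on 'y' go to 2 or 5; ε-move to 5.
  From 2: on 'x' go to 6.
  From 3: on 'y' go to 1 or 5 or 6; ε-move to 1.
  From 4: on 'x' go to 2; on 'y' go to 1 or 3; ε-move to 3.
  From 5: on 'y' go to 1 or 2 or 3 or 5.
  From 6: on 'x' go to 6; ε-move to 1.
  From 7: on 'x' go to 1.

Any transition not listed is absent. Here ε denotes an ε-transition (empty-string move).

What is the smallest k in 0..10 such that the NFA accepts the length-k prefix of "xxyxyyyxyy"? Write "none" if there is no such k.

none

Start: ε-closure({1}) = {1, 5}.
Read 'x': {1, 5} → {5}.
Read 'x': {5} → ∅.
The set is empty and remains empty for the remaining 8 symbols.
No reachable set along the way intersects F.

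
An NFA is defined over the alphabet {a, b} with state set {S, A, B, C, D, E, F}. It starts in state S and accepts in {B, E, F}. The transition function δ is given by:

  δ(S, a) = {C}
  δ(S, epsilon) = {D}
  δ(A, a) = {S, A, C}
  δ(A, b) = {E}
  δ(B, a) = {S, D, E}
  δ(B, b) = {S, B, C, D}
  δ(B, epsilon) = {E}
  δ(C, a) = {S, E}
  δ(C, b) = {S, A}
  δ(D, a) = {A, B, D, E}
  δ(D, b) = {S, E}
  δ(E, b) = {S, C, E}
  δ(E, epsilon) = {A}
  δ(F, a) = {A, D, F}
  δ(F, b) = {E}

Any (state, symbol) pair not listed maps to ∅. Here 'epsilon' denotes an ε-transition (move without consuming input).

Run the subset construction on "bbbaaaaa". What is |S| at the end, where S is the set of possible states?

Start: ε-closure({S}) = {S, D}.
Read 'b': S→∅, D→{S, E}; union {S, E}; ε-closure = {S, A, D, E}.
Read 'b': S→∅, A→{E}, D→{S, E}, E→{S, C, E}; union {S, C, E}; ε-closure = {S, A, C, D, E}.
Read 'b': S→∅, A→{E}, C→{S, A}, D→{S, E}, E→{S, C, E}; union {S, A, C, E}; ε-closure = {S, A, C, D, E}.
Read 'a': S→{C}, A→{S, A, C}, C→{S, E}, D→{A, B, D, E}, E→∅; now {S, A, B, C, D, E}.
Read 'a': S→{C}, A→{S, A, C}, B→{S, D, E}, C→{S, E}, D→{A, B, D, E}, E→∅; now {S, A, B, C, D, E}.
Read 'a': S→{C}, A→{S, A, C}, B→{S, D, E}, C→{S, E}, D→{A, B, D, E}, E→∅; now {S, A, B, C, D, E}.
Read 'a': S→{C}, A→{S, A, C}, B→{S, D, E}, C→{S, E}, D→{A, B, D, E}, E→∅; now {S, A, B, C, D, E}.
Read 'a': S→{C}, A→{S, A, C}, B→{S, D, E}, C→{S, E}, D→{A, B, D, E}, E→∅; now {S, A, B, C, D, E}.
That set has 6 states.

6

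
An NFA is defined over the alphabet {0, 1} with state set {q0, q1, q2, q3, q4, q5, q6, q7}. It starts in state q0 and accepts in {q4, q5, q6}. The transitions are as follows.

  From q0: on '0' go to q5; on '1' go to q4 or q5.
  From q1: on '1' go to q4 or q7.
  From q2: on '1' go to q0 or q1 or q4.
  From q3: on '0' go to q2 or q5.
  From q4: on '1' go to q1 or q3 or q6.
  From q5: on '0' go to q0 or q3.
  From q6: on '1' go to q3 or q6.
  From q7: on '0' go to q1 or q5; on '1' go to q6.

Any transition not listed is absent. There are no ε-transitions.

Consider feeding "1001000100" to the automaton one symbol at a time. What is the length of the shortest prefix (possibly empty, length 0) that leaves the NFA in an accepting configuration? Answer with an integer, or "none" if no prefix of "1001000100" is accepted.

1

Start in {q0}.
Read '1': {q0} → {q4, q5}.
None of the earlier sets intersect F, but {q4, q5} does.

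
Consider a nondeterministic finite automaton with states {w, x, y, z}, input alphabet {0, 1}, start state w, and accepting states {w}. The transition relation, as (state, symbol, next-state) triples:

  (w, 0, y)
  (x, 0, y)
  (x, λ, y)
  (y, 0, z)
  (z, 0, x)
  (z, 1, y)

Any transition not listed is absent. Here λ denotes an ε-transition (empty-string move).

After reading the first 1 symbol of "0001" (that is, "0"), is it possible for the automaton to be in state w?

No

Start in {w}.
Read '0': {w} → {y}.
State w is not in {y}.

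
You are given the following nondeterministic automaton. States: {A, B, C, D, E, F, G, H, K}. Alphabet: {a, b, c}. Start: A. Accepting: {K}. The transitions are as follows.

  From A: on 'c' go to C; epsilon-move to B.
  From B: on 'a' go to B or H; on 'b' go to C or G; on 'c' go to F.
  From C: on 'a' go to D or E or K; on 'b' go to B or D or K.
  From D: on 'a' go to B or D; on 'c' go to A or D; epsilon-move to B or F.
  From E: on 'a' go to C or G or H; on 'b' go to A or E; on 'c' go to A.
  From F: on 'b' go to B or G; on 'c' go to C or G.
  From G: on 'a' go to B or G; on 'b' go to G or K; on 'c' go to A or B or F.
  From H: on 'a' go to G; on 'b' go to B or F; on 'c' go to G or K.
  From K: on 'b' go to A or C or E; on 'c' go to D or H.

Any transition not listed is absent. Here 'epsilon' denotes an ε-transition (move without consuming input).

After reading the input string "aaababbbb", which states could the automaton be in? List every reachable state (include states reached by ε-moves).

{A, B, C, D, E, F, G, K}

Start: ε-closure({A}) = {A, B}.
Read 'a': A→∅, B→{B, H}; now {B, H}.
Read 'a': B→{B, H}, H→{G}; now {B, G, H}.
Read 'a': B→{B, H}, G→{B, G}, H→{G}; now {B, G, H}.
Read 'b': B→{C, G}, G→{G, K}, H→{B, F}; now {B, C, F, G, K}.
Read 'a': B→{B, H}, C→{D, E, K}, F→∅, G→{B, G}, K→∅; union {B, D, E, G, H, K}; ε-closure = {B, D, E, F, G, H, K}.
Read 'b': B→{C, G}, D→∅, E→{A, E}, F→{B, G}, G→{G, K}, H→{B, F}, K→{A, C, E}; now {A, B, C, E, F, G, K}.
Read 'b': A→∅, B→{C, G}, C→{B, D, K}, E→{A, E}, F→{B, G}, G→{G, K}, K→{A, C, E}; union {A, B, C, D, E, G, K}; ε-closure = {A, B, C, D, E, F, G, K}.
Read 'b': A→∅, B→{C, G}, C→{B, D, K}, D→∅, E→{A, E}, F→{B, G}, G→{G, K}, K→{A, C, E}; union {A, B, C, D, E, G, K}; ε-closure = {A, B, C, D, E, F, G, K}.
Read 'b': A→∅, B→{C, G}, C→{B, D, K}, D→∅, E→{A, E}, F→{B, G}, G→{G, K}, K→{A, C, E}; union {A, B, C, D, E, G, K}; ε-closure = {A, B, C, D, E, F, G, K}.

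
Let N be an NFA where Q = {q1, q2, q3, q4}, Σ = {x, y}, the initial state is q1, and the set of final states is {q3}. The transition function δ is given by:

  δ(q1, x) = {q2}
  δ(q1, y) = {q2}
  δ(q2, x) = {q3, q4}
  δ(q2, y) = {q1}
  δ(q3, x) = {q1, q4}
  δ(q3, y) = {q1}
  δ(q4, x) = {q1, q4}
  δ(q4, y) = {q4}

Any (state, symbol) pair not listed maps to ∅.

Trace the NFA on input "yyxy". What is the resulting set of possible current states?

{q1}

Start in {q1}.
Read 'y': q1→{q2}; now {q2}.
Read 'y': q2→{q1}; now {q1}.
Read 'x': q1→{q2}; now {q2}.
Read 'y': q2→{q1}; now {q1}.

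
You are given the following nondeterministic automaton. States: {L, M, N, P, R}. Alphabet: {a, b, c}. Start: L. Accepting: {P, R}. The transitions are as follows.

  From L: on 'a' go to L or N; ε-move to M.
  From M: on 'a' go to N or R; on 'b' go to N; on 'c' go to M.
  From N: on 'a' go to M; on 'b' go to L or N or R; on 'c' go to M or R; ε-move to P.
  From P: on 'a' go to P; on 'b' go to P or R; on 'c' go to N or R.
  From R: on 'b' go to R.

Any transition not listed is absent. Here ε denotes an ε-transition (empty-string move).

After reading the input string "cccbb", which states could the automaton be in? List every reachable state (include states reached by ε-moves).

Start: ε-closure({L}) = {L, M}.
Read 'c': {L, M} → {M}.
Read 'c': {M} → {M}.
Read 'c': {M} → {M}.
Read 'b': {M} → {N, P}.
Read 'b': {N, P} → {L, M, N, P, R}.

{L, M, N, P, R}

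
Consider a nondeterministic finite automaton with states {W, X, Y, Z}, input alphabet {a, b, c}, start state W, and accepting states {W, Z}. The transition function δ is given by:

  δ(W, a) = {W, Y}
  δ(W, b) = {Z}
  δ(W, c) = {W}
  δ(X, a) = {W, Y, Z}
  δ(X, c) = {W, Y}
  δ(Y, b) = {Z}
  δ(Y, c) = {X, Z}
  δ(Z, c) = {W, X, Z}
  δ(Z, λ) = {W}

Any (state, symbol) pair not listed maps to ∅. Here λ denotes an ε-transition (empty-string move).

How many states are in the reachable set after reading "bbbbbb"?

Start in {W}.
Read 'b': {W} → {W, Z}.
Read 'b': {W, Z} → {W, Z}.
Read 'b': {W, Z} → {W, Z}.
Read 'b': {W, Z} → {W, Z}.
Read 'b': {W, Z} → {W, Z}.
Read 'b': {W, Z} → {W, Z}.
That set has 2 states.

2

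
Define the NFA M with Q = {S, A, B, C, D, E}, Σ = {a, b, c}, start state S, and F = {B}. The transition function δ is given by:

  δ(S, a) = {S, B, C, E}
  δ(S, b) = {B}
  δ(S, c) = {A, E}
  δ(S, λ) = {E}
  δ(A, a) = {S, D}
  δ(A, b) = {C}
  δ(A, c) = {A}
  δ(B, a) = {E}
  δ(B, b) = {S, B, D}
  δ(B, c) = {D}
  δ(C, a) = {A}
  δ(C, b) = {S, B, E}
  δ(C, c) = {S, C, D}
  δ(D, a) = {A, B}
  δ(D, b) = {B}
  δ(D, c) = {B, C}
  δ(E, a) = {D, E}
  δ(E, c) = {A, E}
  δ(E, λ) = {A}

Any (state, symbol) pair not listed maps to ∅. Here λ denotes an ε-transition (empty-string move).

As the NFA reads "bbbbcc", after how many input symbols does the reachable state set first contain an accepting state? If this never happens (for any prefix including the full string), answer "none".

Start: ε-closure({S}) = {S, A, E}.
Read 'b': {S, A, E} → {B, C}.
None of the earlier sets intersect F, but {B, C} does.

1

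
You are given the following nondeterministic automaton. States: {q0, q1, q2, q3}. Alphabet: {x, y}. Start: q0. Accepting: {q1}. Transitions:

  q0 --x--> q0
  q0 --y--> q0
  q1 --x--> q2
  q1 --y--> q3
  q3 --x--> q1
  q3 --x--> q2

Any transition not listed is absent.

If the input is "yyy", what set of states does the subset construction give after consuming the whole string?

{q0}

Start in {q0}.
Read 'y': q0→{q0}; now {q0}.
Read 'y': q0→{q0}; now {q0}.
Read 'y': q0→{q0}; now {q0}.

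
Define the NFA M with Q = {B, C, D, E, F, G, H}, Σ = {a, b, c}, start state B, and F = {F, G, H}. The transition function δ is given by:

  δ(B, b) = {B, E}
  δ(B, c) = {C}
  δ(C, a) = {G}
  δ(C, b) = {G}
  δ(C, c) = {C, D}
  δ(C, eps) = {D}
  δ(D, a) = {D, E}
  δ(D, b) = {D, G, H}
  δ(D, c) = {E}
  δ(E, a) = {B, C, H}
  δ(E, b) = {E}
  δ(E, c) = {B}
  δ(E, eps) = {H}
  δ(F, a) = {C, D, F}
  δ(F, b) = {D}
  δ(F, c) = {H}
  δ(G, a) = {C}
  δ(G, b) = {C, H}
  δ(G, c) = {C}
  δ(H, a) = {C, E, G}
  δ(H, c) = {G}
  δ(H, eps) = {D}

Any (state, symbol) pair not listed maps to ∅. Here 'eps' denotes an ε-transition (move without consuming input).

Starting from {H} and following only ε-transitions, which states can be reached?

{D, H}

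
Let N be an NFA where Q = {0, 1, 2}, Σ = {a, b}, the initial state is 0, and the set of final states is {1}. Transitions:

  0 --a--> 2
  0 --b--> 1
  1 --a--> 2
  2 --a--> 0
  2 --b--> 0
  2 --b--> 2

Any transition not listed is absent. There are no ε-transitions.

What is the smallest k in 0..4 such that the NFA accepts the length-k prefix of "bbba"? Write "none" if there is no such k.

1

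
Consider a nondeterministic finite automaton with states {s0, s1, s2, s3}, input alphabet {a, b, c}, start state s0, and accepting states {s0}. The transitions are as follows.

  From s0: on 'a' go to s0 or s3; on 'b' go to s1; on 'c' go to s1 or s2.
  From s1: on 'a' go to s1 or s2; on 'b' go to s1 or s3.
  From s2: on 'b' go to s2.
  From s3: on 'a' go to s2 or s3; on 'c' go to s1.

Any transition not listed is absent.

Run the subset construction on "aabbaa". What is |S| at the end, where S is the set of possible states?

Start in {s0}.
Read 'a': s0→{s0, s3}; now {s0, s3}.
Read 'a': s0→{s0, s3}, s3→{s2, s3}; now {s0, s2, s3}.
Read 'b': s0→{s1}, s2→{s2}, s3→∅; now {s1, s2}.
Read 'b': s1→{s1, s3}, s2→{s2}; now {s1, s2, s3}.
Read 'a': s1→{s1, s2}, s2→∅, s3→{s2, s3}; now {s1, s2, s3}.
Read 'a': s1→{s1, s2}, s2→∅, s3→{s2, s3}; now {s1, s2, s3}.
That set has 3 states.

3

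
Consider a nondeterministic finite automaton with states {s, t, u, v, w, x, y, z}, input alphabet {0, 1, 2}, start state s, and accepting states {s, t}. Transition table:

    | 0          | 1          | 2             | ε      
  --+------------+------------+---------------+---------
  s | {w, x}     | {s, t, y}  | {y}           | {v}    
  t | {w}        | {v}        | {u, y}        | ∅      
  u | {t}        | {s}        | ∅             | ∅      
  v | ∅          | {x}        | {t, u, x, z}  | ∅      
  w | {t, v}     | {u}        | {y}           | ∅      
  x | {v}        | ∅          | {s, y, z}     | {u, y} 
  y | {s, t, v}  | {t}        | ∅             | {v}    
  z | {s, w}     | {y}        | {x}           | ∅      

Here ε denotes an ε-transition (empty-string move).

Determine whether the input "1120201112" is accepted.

Start: ε-closure({s}) = {s, v}.
Read '1': s→{s, t, y}, v→{x}; union {s, t, x, y}; ε-closure = {s, t, u, v, x, y}.
Read '1': s→{s, t, y}, t→{v}, u→{s}, v→{x}, x→∅, y→{t}; union {s, t, v, x, y}; ε-closure = {s, t, u, v, x, y}.
Read '2': s→{y}, t→{u, y}, u→∅, v→{t, u, x, z}, x→{s, y, z}, y→∅; union {s, t, u, x, y, z}; ε-closure = {s, t, u, v, x, y, z}.
Read '0': s→{w, x}, t→{w}, u→{t}, v→∅, x→{v}, y→{s, t, v}, z→{s, w}; union {s, t, v, w, x}; ε-closure = {s, t, u, v, w, x, y}.
Read '2': s→{y}, t→{u, y}, u→∅, v→{t, u, x, z}, w→{y}, x→{s, y, z}, y→∅; union {s, t, u, x, y, z}; ε-closure = {s, t, u, v, x, y, z}.
Read '0': s→{w, x}, t→{w}, u→{t}, v→∅, x→{v}, y→{s, t, v}, z→{s, w}; union {s, t, v, w, x}; ε-closure = {s, t, u, v, w, x, y}.
Read '1': s→{s, t, y}, t→{v}, u→{s}, v→{x}, w→{u}, x→∅, y→{t}; now {s, t, u, v, x, y}.
Read '1': s→{s, t, y}, t→{v}, u→{s}, v→{x}, x→∅, y→{t}; union {s, t, v, x, y}; ε-closure = {s, t, u, v, x, y}.
Read '1': s→{s, t, y}, t→{v}, u→{s}, v→{x}, x→∅, y→{t}; union {s, t, v, x, y}; ε-closure = {s, t, u, v, x, y}.
Read '2': s→{y}, t→{u, y}, u→∅, v→{t, u, x, z}, x→{s, y, z}, y→∅; union {s, t, u, x, y, z}; ε-closure = {s, t, u, v, x, y, z}.
The final set {s, t, u, v, x, y, z} contains the accepting states s, t.

Yes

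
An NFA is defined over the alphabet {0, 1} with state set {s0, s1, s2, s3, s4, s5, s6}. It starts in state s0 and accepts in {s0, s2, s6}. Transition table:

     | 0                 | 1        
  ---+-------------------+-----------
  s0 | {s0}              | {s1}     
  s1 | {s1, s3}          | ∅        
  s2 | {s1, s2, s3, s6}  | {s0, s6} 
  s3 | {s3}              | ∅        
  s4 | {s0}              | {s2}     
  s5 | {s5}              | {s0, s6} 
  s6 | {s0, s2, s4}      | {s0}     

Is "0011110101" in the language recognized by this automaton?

Start in {s0}.
Read '0': {s0} → {s0}.
Read '0': {s0} → {s0}.
Read '1': {s0} → {s1}.
Read '1': {s1} → ∅.
The set is empty and remains empty for the remaining 6 symbols.
The final set ∅ contains no accepting state.

No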